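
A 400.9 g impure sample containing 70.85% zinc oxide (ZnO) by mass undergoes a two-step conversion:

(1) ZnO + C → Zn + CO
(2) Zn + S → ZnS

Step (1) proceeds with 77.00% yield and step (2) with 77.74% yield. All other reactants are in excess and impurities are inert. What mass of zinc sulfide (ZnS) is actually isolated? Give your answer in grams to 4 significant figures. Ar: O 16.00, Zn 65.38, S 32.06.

Pure ZnO = 400.9 × 0.7085 = 284.04 g.
M(ZnO) = 65.38 + 16.00 = 81.38 g/mol.
M(ZnS) = 65.38 + 32.06 = 97.44 g/mol.
n(ZnO) = 284.04 / 81.38 = 3.4903 mol.
Step 1 (ZnO:Zn = 1:1): theoretical n(Zn) = 3.4903 mol; at 77.00% yield, n(Zn) = 2.6875 mol.
Step 2 (Zn:ZnS = 1:1): theoretical n(ZnS) = 2.6875 mol, so theoretical mass = 2.6875 × 97.44 = 261.87 g.
At 77.74% yield, actual mass of ZnS = 261.87 × 0.7774 = 203.58 g.

203.6 g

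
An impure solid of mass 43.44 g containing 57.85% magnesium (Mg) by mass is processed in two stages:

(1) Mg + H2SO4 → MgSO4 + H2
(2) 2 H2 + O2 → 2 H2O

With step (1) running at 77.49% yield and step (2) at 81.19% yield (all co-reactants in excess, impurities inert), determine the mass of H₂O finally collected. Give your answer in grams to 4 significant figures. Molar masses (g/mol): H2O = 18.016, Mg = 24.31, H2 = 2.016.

Pure Mg = 43.44 × 0.5785 = 25.130 g.
n(Mg) = 25.130 / 24.31 = 1.0337 mol.
Step 1 (Mg:H2 = 1:1): theoretical n(H2) = 1.0337 mol; at 77.49% yield, n(H2) = 0.80104 mol.
Step 2 (H2:H2O = 2:2): theoretical n(H2O) = 0.80104 mol, so theoretical mass = 0.80104 × 18.016 = 14.432 g.
At 81.19% yield, actual mass of H2O = 14.432 × 0.8119 = 11.717 g.

11.72 g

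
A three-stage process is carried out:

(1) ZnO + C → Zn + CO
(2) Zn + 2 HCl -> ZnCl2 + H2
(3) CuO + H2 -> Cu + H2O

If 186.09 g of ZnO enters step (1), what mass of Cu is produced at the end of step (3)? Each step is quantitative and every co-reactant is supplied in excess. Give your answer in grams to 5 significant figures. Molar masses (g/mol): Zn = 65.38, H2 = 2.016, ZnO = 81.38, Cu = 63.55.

145.32 g

n(ZnO) = 186.09 / 81.38 = 2.28668 mol.
Reaction (1): ZnO→Zn ratio 1:1 ⇒ n(Zn) = 2.28668 mol.
Reaction (2): Zn→H2 ratio 1:1 ⇒ n(H2) = 2.28668 mol.
Reaction (3): H2→Cu ratio 1:1 ⇒ n(Cu) = 2.28668 mol.
Mass of Cu = 2.28668 × 63.55 = 145.318 g.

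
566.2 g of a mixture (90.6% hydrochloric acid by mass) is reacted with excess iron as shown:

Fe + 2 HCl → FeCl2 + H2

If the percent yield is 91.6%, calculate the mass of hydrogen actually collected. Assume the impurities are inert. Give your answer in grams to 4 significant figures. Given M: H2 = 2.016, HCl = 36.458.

12.99 g

Pure HCl available = 566.2 g × 0.906 = 512.98 g.
n(HCl) = 512.98 g / 36.458 g/mol = 14.070 mol.
From the equation the HCl:H2 mole ratio is 2:1, so n(H2) = 14.070 × 1/2 = 7.0352 mol.
Mass of H2 = 7.0352 mol × 2.016 g/mol = 14.183 g.
Actual mass collected = 14.183 g × 0.916 = 12.992 g.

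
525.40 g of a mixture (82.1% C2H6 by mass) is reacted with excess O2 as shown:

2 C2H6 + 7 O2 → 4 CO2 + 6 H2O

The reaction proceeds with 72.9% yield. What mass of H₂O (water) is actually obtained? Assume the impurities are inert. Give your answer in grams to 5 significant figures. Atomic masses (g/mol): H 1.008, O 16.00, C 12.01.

565.24 g

Pure C2H6 available = 525.40 g × 0.821 = 431.353 g.
M(C2H6) = 2(12.01) + 6(1.008) = 30.068 g/mol.
M(H2O) = 2(1.008) + 16.00 = 18.016 g/mol.
n(C2H6) = 431.353 g / 30.068 g/mol = 14.3459 mol.
From the equation the C2H6:H2O mole ratio is 2:6, so n(H2O) = 14.3459 × 6/2 = 43.0378 mol.
Mass of H2O = 43.0378 mol × 18.016 g/mol = 775.369 g.
Actual mass collected = 775.369 g × 0.729 = 565.244 g.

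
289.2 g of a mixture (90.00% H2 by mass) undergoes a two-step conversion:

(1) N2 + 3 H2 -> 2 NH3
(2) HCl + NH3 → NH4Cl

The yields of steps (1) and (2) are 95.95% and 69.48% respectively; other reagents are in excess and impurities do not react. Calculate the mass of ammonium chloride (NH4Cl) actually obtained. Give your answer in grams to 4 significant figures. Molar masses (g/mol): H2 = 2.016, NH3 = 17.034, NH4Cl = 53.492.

Pure H2 = 289.2 × 0.9000 = 260.28 g.
n(H2) = 260.28 / 2.016 = 129.11 mol.
Step 1 (H2:NH3 = 3:2): theoretical n(NH3) = 86.071 mol; at 95.95% yield, n(NH3) = 82.586 mol.
Step 2 (NH3:NH4Cl = 1:1): theoretical n(NH4Cl) = 82.586 mol, so theoretical mass = 82.586 × 53.492 = 4417.7 g.
At 69.48% yield, actual mass of NH4Cl = 4417.7 × 0.6948 = 3069.4 g.

3069 g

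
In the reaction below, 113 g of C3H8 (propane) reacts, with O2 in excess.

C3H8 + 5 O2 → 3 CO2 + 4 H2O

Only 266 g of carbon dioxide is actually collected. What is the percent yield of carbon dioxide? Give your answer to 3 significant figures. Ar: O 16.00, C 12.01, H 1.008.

78.6 %

M(C3H8) = 3(12.01) + 8(1.008) = 44.094 g/mol.
M(CO2) = 12.01 + 2(16.00) = 44.01 g/mol.
n(C3H8) = 113.0 g / 44.094 g/mol = 2.563 mol.
From the equation the C3H8:CO2 mole ratio is 1:3, so n(CO2) = 2.563 × 3/1 = 7.688 mol.
Mass of CO2 = 7.688 mol × 44.01 g/mol = 338.4 g.
This is the theoretical yield. Percent yield = 266 g / 338.4 g × 100% = 78.62%.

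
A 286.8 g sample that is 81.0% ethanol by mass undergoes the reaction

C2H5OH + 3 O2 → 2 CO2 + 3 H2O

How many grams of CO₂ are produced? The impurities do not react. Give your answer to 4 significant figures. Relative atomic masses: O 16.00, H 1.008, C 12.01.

Mass of pure C2H5OH = 286.8 g × 0.810 = 232.31 g.
M(C2H5OH) = 2(12.01) + 6(1.008) + 16.00 = 46.068 g/mol.
M(CO2) = 12.01 + 2(16.00) = 44.01 g/mol.
n(C2H5OH) = 232.31 g / 46.068 g/mol = 5.0427 mol.
From the equation the C2H5OH:CO2 mole ratio is 1:2, so n(CO2) = 5.0427 × 2/1 = 10.085 mol.
Mass of CO2 = 10.085 mol × 44.01 g/mol = 443.86 g.

443.9 g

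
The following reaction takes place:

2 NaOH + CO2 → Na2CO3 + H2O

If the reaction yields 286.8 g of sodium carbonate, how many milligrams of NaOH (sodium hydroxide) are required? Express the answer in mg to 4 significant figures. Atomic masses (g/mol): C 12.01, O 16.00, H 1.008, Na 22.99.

M(Na2CO3) = 2(22.99) + 12.01 + 3(16.00) = 105.99 g/mol.
M(NaOH) = 22.99 + 16.00 + 1.008 = 39.998 g/mol.
n(Na2CO3) = 286.80 g / 105.99 g/mol = 2.7059 mol.
From the equation the Na2CO3:NaOH mole ratio is 1:2, so n(NaOH) = 2.7059 × 2/1 = 5.4118 mol.
Mass of NaOH = 5.4118 mol × 39.998 g/mol = 216.46 g.
Converting to mg: 216.46 g = 216500 mg.

216500 mg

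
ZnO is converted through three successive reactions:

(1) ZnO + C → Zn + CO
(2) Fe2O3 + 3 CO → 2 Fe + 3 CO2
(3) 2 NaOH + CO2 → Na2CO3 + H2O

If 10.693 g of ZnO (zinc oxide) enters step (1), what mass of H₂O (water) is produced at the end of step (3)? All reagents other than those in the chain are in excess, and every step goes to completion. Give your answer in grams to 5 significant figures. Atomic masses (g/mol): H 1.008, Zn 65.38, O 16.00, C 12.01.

M(ZnO) = 65.38 + 16.00 = 81.38 g/mol.
M(H2O) = 2(1.008) + 16.00 = 18.016 g/mol.
n(ZnO) = 10.693 / 81.38 = 0.131396 mol.
Reaction (1): ZnO→CO ratio 1:1 ⇒ n(CO) = 0.131396 mol.
Reaction (2): CO→CO2 ratio 3:3 ⇒ n(CO2) = 0.131396 mol.
Reaction (3): CO2→H2O ratio 1:1 ⇒ n(H2O) = 0.131396 mol.
Mass of H2O = 0.131396 × 18.016 = 2.36723 g.

2.3672 g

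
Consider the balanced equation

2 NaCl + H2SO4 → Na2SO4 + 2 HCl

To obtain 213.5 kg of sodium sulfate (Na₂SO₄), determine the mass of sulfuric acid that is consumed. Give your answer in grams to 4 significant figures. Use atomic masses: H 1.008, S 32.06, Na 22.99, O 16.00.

M(Na2SO4) = 2(22.99) + 32.06 + 4(16.00) = 142.04 g/mol.
M(H2SO4) = 2(1.008) + 32.06 + 4(16.00) = 98.076 g/mol.
Convert: 213.5 kg = 213500 g.
n(Na2SO4) = 213500 g / 142.04 g/mol = 1503.1 mol.
From the equation the Na2SO4:H2SO4 mole ratio is 1:1, so n(H2SO4) = 1503.1 × 1/1 = 1503.1 mol.
Mass of H2SO4 = 1503.1 mol × 98.076 g/mol = 147420 g.

147400 g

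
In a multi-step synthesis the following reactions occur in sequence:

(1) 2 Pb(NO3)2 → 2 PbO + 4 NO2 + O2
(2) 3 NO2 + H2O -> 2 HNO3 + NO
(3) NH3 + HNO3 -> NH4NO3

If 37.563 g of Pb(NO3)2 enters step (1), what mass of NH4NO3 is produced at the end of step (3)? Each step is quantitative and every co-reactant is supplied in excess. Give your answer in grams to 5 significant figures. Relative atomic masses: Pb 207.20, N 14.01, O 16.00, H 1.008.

12.105 g

M(Pb(NO3)2) = 207.20 + 2(14.01) + 6(16.00) = 331.22 g/mol.
M(NH4NO3) = 2(14.01) + 4(1.008) + 3(16.00) = 80.052 g/mol.
n(Pb(NO3)2) = 37.563 / 331.22 = 0.113408 mol.
Reaction (1): Pb(NO3)2→NO2 ratio 2:4 ⇒ n(NO2) = 0.226816 mol.
Reaction (2): NO2→HNO3 ratio 3:2 ⇒ n(HNO3) = 0.151211 mol.
Reaction (3): HNO3→NH4NO3 ratio 1:1 ⇒ n(NH4NO3) = 0.151211 mol.
Mass of NH4NO3 = 0.151211 × 80.052 = 12.1047 g.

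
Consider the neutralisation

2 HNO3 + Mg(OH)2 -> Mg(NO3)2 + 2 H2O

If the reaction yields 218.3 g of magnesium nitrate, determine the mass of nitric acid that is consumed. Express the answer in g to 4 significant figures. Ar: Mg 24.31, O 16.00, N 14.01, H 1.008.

185.5 g

M(Mg(NO3)2) = 24.31 + 2(14.01) + 6(16.00) = 148.33 g/mol.
M(HNO3) = 1.008 + 14.01 + 3(16.00) = 63.018 g/mol.
n(Mg(NO3)2) = 218.30 g / 148.33 g/mol = 1.4717 mol.
From the equation the Mg(NO3)2:HNO3 mole ratio is 1:2, so n(HNO3) = 1.4717 × 2/1 = 2.9434 mol.
Mass of HNO3 = 2.9434 mol × 63.018 g/mol = 185.49 g.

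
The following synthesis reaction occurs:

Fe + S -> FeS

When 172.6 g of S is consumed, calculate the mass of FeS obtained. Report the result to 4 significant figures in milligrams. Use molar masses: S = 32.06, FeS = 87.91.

473300 mg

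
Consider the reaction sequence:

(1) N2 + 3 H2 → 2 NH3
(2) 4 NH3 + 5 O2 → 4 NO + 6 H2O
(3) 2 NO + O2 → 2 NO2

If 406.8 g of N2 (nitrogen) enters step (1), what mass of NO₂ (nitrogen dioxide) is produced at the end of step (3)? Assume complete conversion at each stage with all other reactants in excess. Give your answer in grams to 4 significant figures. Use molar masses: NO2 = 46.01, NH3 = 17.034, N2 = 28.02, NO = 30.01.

1336 g

n(N2) = 406.8 / 28.02 = 14.518 mol.
Reaction (1): N2→NH3 ratio 1:2 ⇒ n(NH3) = 29.036 mol.
Reaction (2): NH3→NO ratio 4:4 ⇒ n(NO) = 29.036 mol.
Reaction (3): NO→NO2 ratio 2:2 ⇒ n(NO2) = 29.036 mol.
Mass of NO2 = 29.036 × 46.01 = 1336.0 g.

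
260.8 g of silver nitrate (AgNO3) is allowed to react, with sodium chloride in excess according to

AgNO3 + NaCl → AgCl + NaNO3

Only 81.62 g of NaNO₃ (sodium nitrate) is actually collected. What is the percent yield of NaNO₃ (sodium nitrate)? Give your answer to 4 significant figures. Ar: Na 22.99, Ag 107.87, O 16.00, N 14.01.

M(AgNO3) = 107.87 + 14.01 + 3(16.00) = 169.88 g/mol.
M(NaNO3) = 22.99 + 14.01 + 3(16.00) = 85.00 g/mol.
n(AgNO3) = 260.80 g / 169.88 g/mol = 1.5352 mol.
From the equation the AgNO3:NaNO3 mole ratio is 1:1, so n(NaNO3) = 1.5352 × 1/1 = 1.5352 mol.
Mass of NaNO3 = 1.5352 mol × 85.00 g/mol = 130.49 g.
This is the theoretical yield. Percent yield = 81.62 g / 130.49 g × 100% = 62.548%.

62.55 %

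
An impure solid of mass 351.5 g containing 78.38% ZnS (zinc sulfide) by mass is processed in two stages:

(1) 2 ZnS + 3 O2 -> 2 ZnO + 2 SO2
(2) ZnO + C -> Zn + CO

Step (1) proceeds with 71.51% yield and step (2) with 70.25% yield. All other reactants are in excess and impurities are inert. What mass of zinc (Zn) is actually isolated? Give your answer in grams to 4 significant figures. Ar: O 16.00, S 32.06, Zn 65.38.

92.86 g

Pure ZnS = 351.5 × 0.7838 = 275.51 g.
M(ZnS) = 65.38 + 32.06 = 97.44 g/mol.
M(Zn) = 65.38 g/mol.
n(ZnS) = 275.51 / 97.44 = 2.8274 mol.
Step 1 (ZnS:ZnO = 2:2): theoretical n(ZnO) = 2.8274 mol; at 71.51% yield, n(ZnO) = 2.0219 mol.
Step 2 (ZnO:Zn = 1:1): theoretical n(Zn) = 2.0219 mol, so theoretical mass = 2.0219 × 65.38 = 132.19 g.
At 70.25% yield, actual mass of Zn = 132.19 × 0.7025 = 92.865 g.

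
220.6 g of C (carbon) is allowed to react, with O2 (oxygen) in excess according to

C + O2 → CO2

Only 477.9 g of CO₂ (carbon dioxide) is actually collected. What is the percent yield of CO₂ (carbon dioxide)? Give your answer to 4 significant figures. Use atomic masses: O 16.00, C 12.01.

59.12 %

M(C) = 12.01 g/mol.
M(CO2) = 12.01 + 2(16.00) = 44.01 g/mol.
n(C) = 220.60 g / 12.01 g/mol = 18.368 mol.
From the equation the C:CO2 mole ratio is 1:1, so n(CO2) = 18.368 × 1/1 = 18.368 mol.
Mass of CO2 = 18.368 mol × 44.01 g/mol = 808.38 g.
This is the theoretical yield. Percent yield = 477.9 g / 808.38 g × 100% = 59.118%.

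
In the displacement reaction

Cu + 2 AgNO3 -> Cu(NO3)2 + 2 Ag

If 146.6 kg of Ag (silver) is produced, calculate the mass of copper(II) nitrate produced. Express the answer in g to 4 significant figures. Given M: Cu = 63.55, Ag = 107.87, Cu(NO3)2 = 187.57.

127500 g

Convert: 146.6 kg = 146600 g.
n(Ag) = 146600 g / 107.87 g/mol = 1359.0 mol.
From the equation the Ag:Cu(NO3)2 mole ratio is 2:1, so n(Cu(NO3)2) = 1359.0 × 1/2 = 679.52 mol.
Mass of Cu(NO3)2 = 679.52 mol × 187.57 g/mol = 127460 g.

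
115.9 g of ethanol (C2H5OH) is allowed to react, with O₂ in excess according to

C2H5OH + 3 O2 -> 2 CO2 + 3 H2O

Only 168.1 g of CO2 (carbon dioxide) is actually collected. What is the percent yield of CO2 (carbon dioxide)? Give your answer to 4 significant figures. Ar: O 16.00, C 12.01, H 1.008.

M(C2H5OH) = 2(12.01) + 6(1.008) + 16.00 = 46.068 g/mol.
M(CO2) = 12.01 + 2(16.00) = 44.01 g/mol.
n(C2H5OH) = 115.90 g / 46.068 g/mol = 2.5158 mol.
From the equation the C2H5OH:CO2 mole ratio is 1:2, so n(CO2) = 2.5158 × 2/1 = 5.0317 mol.
Mass of CO2 = 5.0317 mol × 44.01 g/mol = 221.44 g.
This is the theoretical yield. Percent yield = 168.1 g / 221.44 g × 100% = 75.911%.

75.91 %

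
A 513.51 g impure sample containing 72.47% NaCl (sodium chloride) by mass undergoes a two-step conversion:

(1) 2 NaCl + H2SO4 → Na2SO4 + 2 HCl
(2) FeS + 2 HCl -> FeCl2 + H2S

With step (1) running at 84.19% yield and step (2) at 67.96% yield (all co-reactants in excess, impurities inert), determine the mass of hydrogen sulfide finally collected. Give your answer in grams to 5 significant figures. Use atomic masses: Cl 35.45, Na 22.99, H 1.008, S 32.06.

Pure NaCl = 513.51 × 0.7247 = 372.141 g.
M(NaCl) = 22.99 + 35.45 = 58.44 g/mol.
M(H2S) = 2(1.008) + 32.06 = 34.076 g/mol.
n(NaCl) = 372.141 / 58.44 = 6.36791 mol.
Step 1 (NaCl:HCl = 2:2): theoretical n(HCl) = 6.36791 mol; at 84.19% yield, n(HCl) = 5.36114 mol.
Step 2 (HCl:H2S = 2:1): theoretical n(H2S) = 2.68057 mol, so theoretical mass = 2.68057 × 34.076 = 91.3432 g.
At 67.96% yield, actual mass of H2S = 91.3432 × 0.6796 = 62.0768 g.

62.077 g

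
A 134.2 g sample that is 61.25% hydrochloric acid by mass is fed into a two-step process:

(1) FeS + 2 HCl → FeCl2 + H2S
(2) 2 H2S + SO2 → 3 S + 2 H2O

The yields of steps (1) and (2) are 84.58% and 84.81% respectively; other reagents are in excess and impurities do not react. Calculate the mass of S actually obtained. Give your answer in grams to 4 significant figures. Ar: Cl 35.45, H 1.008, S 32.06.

38.89 g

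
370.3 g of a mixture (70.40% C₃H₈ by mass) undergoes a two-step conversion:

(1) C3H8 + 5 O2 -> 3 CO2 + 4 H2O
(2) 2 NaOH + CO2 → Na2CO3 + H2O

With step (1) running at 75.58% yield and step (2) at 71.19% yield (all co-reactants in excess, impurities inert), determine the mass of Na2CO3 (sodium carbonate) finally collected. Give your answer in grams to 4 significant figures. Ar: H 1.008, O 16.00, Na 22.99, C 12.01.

Pure C3H8 = 370.3 × 0.7040 = 260.69 g.
M(C3H8) = 3(12.01) + 8(1.008) = 44.094 g/mol.
M(Na2CO3) = 2(22.99) + 12.01 + 3(16.00) = 105.99 g/mol.
n(C3H8) = 260.69 / 44.094 = 5.9122 mol.
Step 1 (C3H8:CO2 = 1:3): theoretical n(CO2) = 17.737 mol; at 75.58% yield, n(CO2) = 13.405 mol.
Step 2 (CO2:Na2CO3 = 1:1): theoretical n(Na2CO3) = 13.405 mol, so theoretical mass = 13.405 × 105.99 = 1420.8 g.
At 71.19% yield, actual mass of Na2CO3 = 1420.8 × 0.7119 = 1011.5 g.

1011 g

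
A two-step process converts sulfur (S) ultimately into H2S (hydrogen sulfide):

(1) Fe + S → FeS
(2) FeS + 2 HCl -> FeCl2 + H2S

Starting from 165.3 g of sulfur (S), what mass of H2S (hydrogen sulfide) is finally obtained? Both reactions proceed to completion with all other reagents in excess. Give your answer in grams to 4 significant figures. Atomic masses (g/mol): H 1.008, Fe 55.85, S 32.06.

175.7 g

M(S) = 32.06 g/mol.
M(H2S) = 2(1.008) + 32.06 = 34.076 g/mol.
n(S) = 165.30 / 32.06 = 5.1560 mol.
Step 1 gives a 1:1 ratio of S to FeS, so n(FeS) = 5.1560 mol.
In step 2 the FeS:H2S ratio is 1:1, so n(H2S) = 5.1560 mol.
Mass of H2S = 5.1560 × 34.076 = 175.69 g.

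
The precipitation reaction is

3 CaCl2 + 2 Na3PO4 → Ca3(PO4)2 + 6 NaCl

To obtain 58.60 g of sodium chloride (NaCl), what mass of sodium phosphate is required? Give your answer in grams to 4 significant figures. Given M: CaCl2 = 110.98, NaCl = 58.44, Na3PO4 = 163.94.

n(NaCl) = 58.600 g / 58.44 g/mol = 1.0027 mol.
From the equation the NaCl:Na3PO4 mole ratio is 6:2, so n(Na3PO4) = 1.0027 × 2/6 = 0.33425 mol.
Mass of Na3PO4 = 0.33425 mol × 163.94 g/mol = 54.796 g.

54.80 g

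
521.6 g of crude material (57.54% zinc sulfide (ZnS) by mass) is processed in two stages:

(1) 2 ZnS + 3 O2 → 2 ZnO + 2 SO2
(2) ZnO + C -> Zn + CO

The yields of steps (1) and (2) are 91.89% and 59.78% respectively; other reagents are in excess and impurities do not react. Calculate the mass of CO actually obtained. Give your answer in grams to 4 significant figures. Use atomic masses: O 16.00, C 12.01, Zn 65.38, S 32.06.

47.39 g

Pure ZnS = 521.6 × 0.5754 = 300.13 g.
M(ZnS) = 65.38 + 32.06 = 97.44 g/mol.
M(CO) = 12.01 + 16.00 = 28.01 g/mol.
n(ZnS) = 300.13 / 97.44 = 3.0801 mol.
Step 1 (ZnS:ZnO = 2:2): theoretical n(ZnO) = 3.0801 mol; at 91.89% yield, n(ZnO) = 2.8303 mol.
Step 2 (ZnO:CO = 1:1): theoretical n(CO) = 2.8303 mol, so theoretical mass = 2.8303 × 28.01 = 79.278 g.
At 59.78% yield, actual mass of CO = 79.278 × 0.5978 = 47.392 g.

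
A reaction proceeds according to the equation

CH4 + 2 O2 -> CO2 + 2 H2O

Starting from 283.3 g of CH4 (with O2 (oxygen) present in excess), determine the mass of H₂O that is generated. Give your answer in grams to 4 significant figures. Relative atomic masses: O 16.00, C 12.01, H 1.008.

M(CH4) = 12.01 + 4(1.008) = 16.042 g/mol.
M(H2O) = 2(1.008) + 16.00 = 18.016 g/mol.
n(CH4) = 283.30 g / 16.042 g/mol = 17.660 mol.
From the equation the CH4:H2O mole ratio is 1:2, so n(H2O) = 17.660 × 2/1 = 35.320 mol.
Mass of H2O = 35.320 mol × 18.016 g/mol = 636.32 g.

636.3 g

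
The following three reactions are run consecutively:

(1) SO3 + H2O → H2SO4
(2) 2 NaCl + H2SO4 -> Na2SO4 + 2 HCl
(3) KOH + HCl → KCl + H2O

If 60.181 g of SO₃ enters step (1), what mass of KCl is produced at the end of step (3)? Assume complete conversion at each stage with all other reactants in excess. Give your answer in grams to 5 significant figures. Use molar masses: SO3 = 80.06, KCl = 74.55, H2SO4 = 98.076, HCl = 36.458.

112.08 g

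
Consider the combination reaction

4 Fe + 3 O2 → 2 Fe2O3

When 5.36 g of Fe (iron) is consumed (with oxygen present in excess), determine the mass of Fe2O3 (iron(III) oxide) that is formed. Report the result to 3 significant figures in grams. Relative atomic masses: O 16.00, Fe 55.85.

M(Fe) = 55.85 g/mol.
M(Fe2O3) = 2(55.85) + 3(16.00) = 159.70 g/mol.
n(Fe) = 5.360 g / 55.85 g/mol = 0.09597 mol.
From the equation the Fe:Fe2O3 mole ratio is 4:2, so n(Fe2O3) = 0.09597 × 2/4 = 0.04799 mol.
Mass of Fe2O3 = 0.04799 mol × 159.70 g/mol = 7.663 g.

7.66 g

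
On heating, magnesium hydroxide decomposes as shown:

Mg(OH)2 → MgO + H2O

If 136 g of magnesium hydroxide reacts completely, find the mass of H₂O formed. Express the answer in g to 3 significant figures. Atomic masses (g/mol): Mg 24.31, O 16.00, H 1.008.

M(Mg(OH)2) = 24.31 + 2(16.00) + 2(1.008) = 58.326 g/mol.
M(H2O) = 2(1.008) + 16.00 = 18.016 g/mol.
n(Mg(OH)2) = 136.0 g / 58.326 g/mol = 2.332 mol.
From the equation the Mg(OH)2:H2O mole ratio is 1:1, so n(H2O) = 2.332 × 1/1 = 2.332 mol.
Mass of H2O = 2.332 mol × 18.016 g/mol = 42.01 g.

42.0 g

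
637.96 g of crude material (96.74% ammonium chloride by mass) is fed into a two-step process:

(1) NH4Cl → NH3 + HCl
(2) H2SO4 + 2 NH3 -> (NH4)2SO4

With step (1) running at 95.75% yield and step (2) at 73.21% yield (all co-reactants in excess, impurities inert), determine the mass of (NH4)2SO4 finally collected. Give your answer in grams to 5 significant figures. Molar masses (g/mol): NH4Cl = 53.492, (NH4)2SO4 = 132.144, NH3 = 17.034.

534.36 g

Pure NH4Cl = 637.96 × 0.9674 = 617.163 g.
n(NH4Cl) = 617.163 / 53.492 = 11.5375 mol.
Step 1 (NH4Cl:NH3 = 1:1): theoretical n(NH3) = 11.5375 mol; at 95.75% yield, n(NH3) = 11.0471 mol.
Step 2 (NH3:(NH4)2SO4 = 2:1): theoretical n((NH4)2SO4) = 5.52357 mol, so theoretical mass = 5.52357 × 132.144 = 729.906 g.
At 73.21% yield, actual mass of (NH4)2SO4 = 729.906 × 0.7321 = 534.364 g.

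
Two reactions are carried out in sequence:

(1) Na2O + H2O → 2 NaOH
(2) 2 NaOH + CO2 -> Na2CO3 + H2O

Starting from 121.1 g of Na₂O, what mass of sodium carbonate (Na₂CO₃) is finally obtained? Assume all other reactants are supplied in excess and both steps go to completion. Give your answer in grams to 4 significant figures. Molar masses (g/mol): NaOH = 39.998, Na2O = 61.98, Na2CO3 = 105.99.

n(Na2O) = 121.10 / 61.98 = 1.9539 mol.
Step 1 gives a 1:2 ratio of Na2O to NaOH, so n(NaOH) = 3.9077 mol.
In step 2 the NaOH:Na2CO3 ratio is 2:1, so n(Na2CO3) = 1.9539 mol.
Mass of Na2CO3 = 1.9539 × 105.99 = 207.09 g.

207.1 g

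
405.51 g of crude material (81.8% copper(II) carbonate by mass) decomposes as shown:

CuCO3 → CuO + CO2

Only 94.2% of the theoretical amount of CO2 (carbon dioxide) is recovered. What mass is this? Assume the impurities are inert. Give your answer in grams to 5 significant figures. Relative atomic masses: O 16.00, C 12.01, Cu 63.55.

111.30 g

Pure CuCO3 available = 405.51 g × 0.818 = 331.707 g.
M(CuCO3) = 63.55 + 12.01 + 3(16.00) = 123.56 g/mol.
M(CO2) = 12.01 + 2(16.00) = 44.01 g/mol.
n(CuCO3) = 331.707 g / 123.56 g/mol = 2.68458 mol.
From the equation the CuCO3:CO2 mole ratio is 1:1, so n(CO2) = 2.68458 × 1/1 = 2.68458 mol.
Mass of CO2 = 2.68458 mol × 44.01 g/mol = 118.149 g.
Actual mass collected = 118.149 g × 0.942 = 111.296 g.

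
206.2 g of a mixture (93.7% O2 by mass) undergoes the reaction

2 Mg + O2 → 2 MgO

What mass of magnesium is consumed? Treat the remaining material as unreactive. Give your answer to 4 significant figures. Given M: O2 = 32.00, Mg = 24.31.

293.6 g

Mass of pure O2 = 206.2 g × 0.937 = 193.21 g.
n(O2) = 193.21 g / 32.00 g/mol = 6.0378 mol.
From the equation the O2:Mg mole ratio is 1:2, so n(Mg) = 6.0378 × 2/1 = 12.076 mol.
Mass of Mg = 12.076 mol × 24.31 g/mol = 293.56 g.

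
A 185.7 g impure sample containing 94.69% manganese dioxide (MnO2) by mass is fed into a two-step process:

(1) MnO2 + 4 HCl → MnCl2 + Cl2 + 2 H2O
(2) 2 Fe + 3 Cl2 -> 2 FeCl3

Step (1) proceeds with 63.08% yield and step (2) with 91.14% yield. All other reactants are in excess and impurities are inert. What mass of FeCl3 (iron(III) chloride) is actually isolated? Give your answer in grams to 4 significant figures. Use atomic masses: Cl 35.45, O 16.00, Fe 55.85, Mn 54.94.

Pure MnO2 = 185.7 × 0.9469 = 175.84 g.
M(MnO2) = 54.94 + 2(16.00) = 86.94 g/mol.
M(FeCl3) = 55.85 + 3(35.45) = 162.20 g/mol.
n(MnO2) = 175.84 / 86.94 = 2.0225 mol.
Step 1 (MnO2:Cl2 = 1:1): theoretical n(Cl2) = 2.0225 mol; at 63.08% yield, n(Cl2) = 1.2758 mol.
Step 2 (Cl2:FeCl3 = 3:2): theoretical n(FeCl3) = 0.85054 mol, so theoretical mass = 0.85054 × 162.20 = 137.96 g.
At 91.14% yield, actual mass of FeCl3 = 137.96 × 0.9114 = 125.74 g.

125.7 g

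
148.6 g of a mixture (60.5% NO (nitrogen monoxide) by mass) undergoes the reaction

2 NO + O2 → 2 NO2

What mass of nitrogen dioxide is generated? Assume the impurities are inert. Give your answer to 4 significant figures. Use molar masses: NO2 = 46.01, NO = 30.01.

137.8 g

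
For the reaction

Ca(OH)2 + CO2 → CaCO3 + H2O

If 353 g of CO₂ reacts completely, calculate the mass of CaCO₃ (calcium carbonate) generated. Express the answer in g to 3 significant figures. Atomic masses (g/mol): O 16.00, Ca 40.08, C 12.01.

M(CO2) = 12.01 + 2(16.00) = 44.01 g/mol.
M(CaCO3) = 40.08 + 12.01 + 3(16.00) = 100.09 g/mol.
n(CO2) = 353.0 g / 44.01 g/mol = 8.021 mol.
From the equation the CO2:CaCO3 mole ratio is 1:1, so n(CaCO3) = 8.021 × 1/1 = 8.021 mol.
Mass of CaCO3 = 8.021 mol × 100.09 g/mol = 802.8 g.

803 g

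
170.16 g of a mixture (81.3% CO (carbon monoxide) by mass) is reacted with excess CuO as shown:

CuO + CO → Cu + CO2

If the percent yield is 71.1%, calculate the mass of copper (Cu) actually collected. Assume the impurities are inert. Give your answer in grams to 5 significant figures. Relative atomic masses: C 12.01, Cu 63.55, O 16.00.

223.16 g

Pure CO available = 170.16 g × 0.813 = 138.340 g.
M(CO) = 12.01 + 16.00 = 28.01 g/mol.
M(Cu) = 63.55 g/mol.
n(CO) = 138.340 g / 28.01 g/mol = 4.93895 mol.
From the equation the CO:Cu mole ratio is 1:1, so n(Cu) = 4.93895 × 1/1 = 4.93895 mol.
Mass of Cu = 4.93895 mol × 63.55 g/mol = 313.870 g.
Actual mass collected = 313.870 g × 0.711 = 223.162 g.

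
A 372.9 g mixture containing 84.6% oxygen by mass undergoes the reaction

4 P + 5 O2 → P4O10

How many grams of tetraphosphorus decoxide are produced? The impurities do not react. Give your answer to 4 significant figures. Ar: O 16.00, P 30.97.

559.7 g

Mass of pure O2 = 372.9 g × 0.846 = 315.47 g.
M(O2) = 2(16.00) = 32.00 g/mol.
M(P4O10) = 4(30.97) + 10(16.00) = 283.88 g/mol.
n(O2) = 315.47 g / 32.00 g/mol = 9.8585 mol.
From the equation the O2:P4O10 mole ratio is 5:1, so n(P4O10) = 9.8585 × 1/5 = 1.9717 mol.
Mass of P4O10 = 1.9717 mol × 283.88 g/mol = 559.73 g.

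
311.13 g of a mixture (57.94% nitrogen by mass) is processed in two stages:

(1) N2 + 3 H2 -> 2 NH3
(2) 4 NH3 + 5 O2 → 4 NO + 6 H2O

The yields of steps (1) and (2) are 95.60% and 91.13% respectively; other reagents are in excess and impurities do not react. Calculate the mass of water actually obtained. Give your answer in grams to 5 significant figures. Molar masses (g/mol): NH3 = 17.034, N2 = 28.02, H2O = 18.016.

302.94 g

Pure N2 = 311.13 × 0.5794 = 180.269 g.
n(N2) = 180.269 / 28.02 = 6.43357 mol.
Step 1 (N2:NH3 = 1:2): theoretical n(NH3) = 12.8671 mol; at 95.60% yield, n(NH3) = 12.3010 mol.
Step 2 (NH3:H2O = 4:6): theoretical n(H2O) = 18.4515 mol, so theoretical mass = 18.4515 × 18.016 = 332.422 g.
At 91.13% yield, actual mass of H2O = 332.422 × 0.9113 = 302.936 g.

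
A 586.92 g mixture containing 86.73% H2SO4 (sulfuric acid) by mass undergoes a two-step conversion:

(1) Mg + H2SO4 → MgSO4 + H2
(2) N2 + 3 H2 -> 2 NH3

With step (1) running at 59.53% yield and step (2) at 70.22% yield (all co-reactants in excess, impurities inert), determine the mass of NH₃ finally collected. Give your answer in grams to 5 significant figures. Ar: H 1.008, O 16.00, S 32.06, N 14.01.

Pure H2SO4 = 586.92 × 0.8673 = 509.036 g.
M(H2SO4) = 2(1.008) + 32.06 + 4(16.00) = 98.076 g/mol.
M(NH3) = 14.01 + 3(1.008) = 17.034 g/mol.
n(H2SO4) = 509.036 / 98.076 = 5.19022 mol.
Step 1 (H2SO4:H2 = 1:1): theoretical n(H2) = 5.19022 mol; at 59.53% yield, n(H2) = 3.08974 mol.
Step 2 (H2:NH3 = 3:2): theoretical n(NH3) = 2.05982 mol, so theoretical mass = 2.05982 × 17.034 = 35.0870 g.
At 70.22% yield, actual mass of NH3 = 35.0870 × 0.7022 = 24.6381 g.

24.638 g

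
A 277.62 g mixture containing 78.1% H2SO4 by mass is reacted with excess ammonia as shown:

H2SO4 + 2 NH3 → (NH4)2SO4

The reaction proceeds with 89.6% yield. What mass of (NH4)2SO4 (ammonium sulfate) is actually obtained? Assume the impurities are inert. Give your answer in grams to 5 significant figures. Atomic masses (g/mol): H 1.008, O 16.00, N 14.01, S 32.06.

Pure H2SO4 available = 277.62 g × 0.781 = 216.821 g.
M(H2SO4) = 2(1.008) + 32.06 + 4(16.00) = 98.076 g/mol.
M((NH4)2SO4) = 2(14.01) + 8(1.008) + 32.06 + 4(16.00) = 132.144 g/mol.
n(H2SO4) = 216.821 g / 98.076 g/mol = 2.21075 mol.
From the equation the H2SO4:(NH4)2SO4 mole ratio is 1:1, so n((NH4)2SO4) = 2.21075 × 1/1 = 2.21075 mol.
Mass of (NH4)2SO4 = 2.21075 mol × 132.144 g/mol = 292.137 g.
Actual mass collected = 292.137 g × 0.896 = 261.755 g.

261.75 g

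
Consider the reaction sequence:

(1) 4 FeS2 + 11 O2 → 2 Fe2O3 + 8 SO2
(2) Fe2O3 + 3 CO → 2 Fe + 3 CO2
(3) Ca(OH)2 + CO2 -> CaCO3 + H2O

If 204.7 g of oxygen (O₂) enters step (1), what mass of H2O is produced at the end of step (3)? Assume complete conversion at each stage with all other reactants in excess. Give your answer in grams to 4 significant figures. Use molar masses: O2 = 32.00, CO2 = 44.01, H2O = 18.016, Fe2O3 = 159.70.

n(O2) = 204.7 / 32.00 = 6.3969 mol.
Reaction (1): O2→Fe2O3 ratio 11:2 ⇒ n(Fe2O3) = 1.1631 mol.
Reaction (2): Fe2O3→CO2 ratio 1:3 ⇒ n(CO2) = 3.4892 mol.
Reaction (3): CO2→H2O ratio 1:1 ⇒ n(H2O) = 3.4892 mol.
Mass of H2O = 3.4892 × 18.016 = 62.862 g.

62.86 g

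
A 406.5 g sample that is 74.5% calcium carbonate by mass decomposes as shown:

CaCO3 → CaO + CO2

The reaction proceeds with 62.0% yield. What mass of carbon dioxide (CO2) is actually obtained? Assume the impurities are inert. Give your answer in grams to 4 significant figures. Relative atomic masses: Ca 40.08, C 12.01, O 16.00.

82.56 g

Pure CaCO3 available = 406.5 g × 0.745 = 302.84 g.
M(CaCO3) = 40.08 + 12.01 + 3(16.00) = 100.09 g/mol.
M(CO2) = 12.01 + 2(16.00) = 44.01 g/mol.
n(CaCO3) = 302.84 g / 100.09 g/mol = 3.0257 mol.
From the equation the CaCO3:CO2 mole ratio is 1:1, so n(CO2) = 3.0257 × 1/1 = 3.0257 mol.
Mass of CO2 = 3.0257 mol × 44.01 g/mol = 133.16 g.
Actual mass collected = 133.16 g × 0.620 = 82.560 g.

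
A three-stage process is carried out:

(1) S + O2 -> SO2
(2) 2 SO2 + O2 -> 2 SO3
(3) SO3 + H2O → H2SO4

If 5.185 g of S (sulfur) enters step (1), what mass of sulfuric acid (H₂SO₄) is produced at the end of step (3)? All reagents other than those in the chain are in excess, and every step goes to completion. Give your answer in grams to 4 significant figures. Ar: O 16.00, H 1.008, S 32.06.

M(S) = 32.06 g/mol.
M(H2SO4) = 2(1.008) + 32.06 + 4(16.00) = 98.076 g/mol.
n(S) = 5.185 / 32.06 = 0.16173 mol.
Reaction (1): S→SO2 ratio 1:1 ⇒ n(SO2) = 0.16173 mol.
Reaction (2): SO2→SO3 ratio 2:2 ⇒ n(SO3) = 0.16173 mol.
Reaction (3): SO3→H2SO4 ratio 1:1 ⇒ n(H2SO4) = 0.16173 mol.
Mass of H2SO4 = 0.16173 × 98.076 = 15.862 g.

15.86 g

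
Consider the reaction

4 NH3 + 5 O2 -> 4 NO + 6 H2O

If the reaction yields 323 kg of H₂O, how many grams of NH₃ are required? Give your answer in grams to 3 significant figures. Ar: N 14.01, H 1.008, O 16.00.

M(H2O) = 2(1.008) + 16.00 = 18.016 g/mol.
M(NH3) = 14.01 + 3(1.008) = 17.034 g/mol.
Convert: 323 kg = 323000 g.
n(H2O) = 323000 g / 18.016 g/mol = 17930 mol.
From the equation the H2O:NH3 mole ratio is 6:4, so n(NH3) = 17930 × 4/6 = 11950 mol.
Mass of NH3 = 11950 mol × 17.034 g/mol = 203600 g.

204000 g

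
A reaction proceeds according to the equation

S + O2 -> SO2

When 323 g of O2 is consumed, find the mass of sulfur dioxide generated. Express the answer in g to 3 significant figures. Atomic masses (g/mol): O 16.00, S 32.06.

M(O2) = 2(16.00) = 32.00 g/mol.
M(SO2) = 32.06 + 2(16.00) = 64.06 g/mol.
n(O2) = 323.0 g / 32.00 g/mol = 10.09 mol.
From the equation the O2:SO2 mole ratio is 1:1, so n(SO2) = 10.09 × 1/1 = 10.09 mol.
Mass of SO2 = 10.09 mol × 64.06 g/mol = 646.6 g.

647 g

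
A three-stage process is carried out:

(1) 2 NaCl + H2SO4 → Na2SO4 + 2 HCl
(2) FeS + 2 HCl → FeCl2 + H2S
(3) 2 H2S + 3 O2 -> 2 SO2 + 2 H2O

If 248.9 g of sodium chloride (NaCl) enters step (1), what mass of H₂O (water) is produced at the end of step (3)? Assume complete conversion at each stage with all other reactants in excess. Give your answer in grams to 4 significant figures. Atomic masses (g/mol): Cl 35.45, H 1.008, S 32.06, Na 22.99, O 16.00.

M(NaCl) = 22.99 + 35.45 = 58.44 g/mol.
M(H2O) = 2(1.008) + 16.00 = 18.016 g/mol.
n(NaCl) = 248.9 / 58.44 = 4.2591 mol.
Reaction (1): NaCl→HCl ratio 2:2 ⇒ n(HCl) = 4.2591 mol.
Reaction (2): HCl→H2S ratio 2:1 ⇒ n(H2S) = 2.1295 mol.
Reaction (3): H2S→H2O ratio 2:2 ⇒ n(H2O) = 2.1295 mol.
Mass of H2O = 2.1295 × 18.016 = 38.366 g.

38.37 g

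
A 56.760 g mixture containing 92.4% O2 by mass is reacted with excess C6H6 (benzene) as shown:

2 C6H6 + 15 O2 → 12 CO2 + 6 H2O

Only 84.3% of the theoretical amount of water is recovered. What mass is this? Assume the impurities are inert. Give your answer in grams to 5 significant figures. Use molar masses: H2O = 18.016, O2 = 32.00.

9.9566 g

Pure O2 available = 56.760 g × 0.924 = 52.4462 g.
n(O2) = 52.4462 g / 32.00 g/mol = 1.63894 mol.
From the equation the O2:H2O mole ratio is 15:6, so n(H2O) = 1.63894 × 6/15 = 0.655578 mol.
Mass of H2O = 0.655578 mol × 18.016 g/mol = 11.8109 g.
Actual mass collected = 11.8109 g × 0.843 = 9.95658 g.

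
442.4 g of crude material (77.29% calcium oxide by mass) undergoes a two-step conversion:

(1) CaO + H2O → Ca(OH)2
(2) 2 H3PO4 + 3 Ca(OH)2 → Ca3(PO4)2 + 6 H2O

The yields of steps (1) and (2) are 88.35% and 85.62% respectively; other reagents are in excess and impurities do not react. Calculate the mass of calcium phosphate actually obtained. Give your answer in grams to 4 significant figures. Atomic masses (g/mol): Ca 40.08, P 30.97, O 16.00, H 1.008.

Pure CaO = 442.4 × 0.7729 = 341.93 g.
M(CaO) = 40.08 + 16.00 = 56.08 g/mol.
M(Ca3(PO4)2) = 3(40.08) + 2(30.97) + 8(16.00) = 310.18 g/mol.
n(CaO) = 341.93 / 56.08 = 6.0972 mol.
Step 1 (CaO:Ca(OH)2 = 1:1): theoretical n(Ca(OH)2) = 6.0972 mol; at 88.35% yield, n(Ca(OH)2) = 5.3869 mol.
Step 2 (Ca(OH)2:Ca3(PO4)2 = 3:1): theoretical n(Ca3(PO4)2) = 1.7956 mol, so theoretical mass = 1.7956 × 310.18 = 556.97 g.
At 85.62% yield, actual mass of Ca3(PO4)2 = 556.97 × 0.8562 = 476.88 g.

476.9 g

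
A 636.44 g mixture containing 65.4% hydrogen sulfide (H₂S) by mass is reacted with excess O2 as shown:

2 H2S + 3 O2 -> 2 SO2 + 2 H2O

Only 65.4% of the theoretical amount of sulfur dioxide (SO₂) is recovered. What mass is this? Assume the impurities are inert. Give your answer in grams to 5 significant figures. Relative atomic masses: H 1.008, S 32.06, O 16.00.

Pure H2S available = 636.44 g × 0.654 = 416.232 g.
M(H2S) = 2(1.008) + 32.06 = 34.076 g/mol.
M(SO2) = 32.06 + 2(16.00) = 64.06 g/mol.
n(H2S) = 416.232 g / 34.076 g/mol = 12.2148 mol.
From the equation the H2S:SO2 mole ratio is 2:2, so n(SO2) = 12.2148 × 2/2 = 12.2148 mol.
Mass of SO2 = 12.2148 mol × 64.06 g/mol = 782.481 g.
Actual mass collected = 782.481 g × 0.654 = 511.742 g.

511.74 g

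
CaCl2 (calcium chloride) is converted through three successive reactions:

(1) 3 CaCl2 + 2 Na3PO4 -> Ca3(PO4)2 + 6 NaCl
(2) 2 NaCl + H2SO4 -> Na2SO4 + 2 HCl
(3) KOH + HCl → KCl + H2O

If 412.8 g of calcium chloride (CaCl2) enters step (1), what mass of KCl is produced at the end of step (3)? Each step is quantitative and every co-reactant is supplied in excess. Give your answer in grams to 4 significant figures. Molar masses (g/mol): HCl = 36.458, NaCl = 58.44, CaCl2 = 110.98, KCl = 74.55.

n(CaCl2) = 412.8 / 110.98 = 3.7196 mol.
Reaction (1): CaCl2→NaCl ratio 3:6 ⇒ n(NaCl) = 7.4392 mol.
Reaction (2): NaCl→HCl ratio 2:2 ⇒ n(HCl) = 7.4392 mol.
Reaction (3): HCl→KCl ratio 1:1 ⇒ n(KCl) = 7.4392 mol.
Mass of KCl = 7.4392 × 74.55 = 554.59 g.

554.6 g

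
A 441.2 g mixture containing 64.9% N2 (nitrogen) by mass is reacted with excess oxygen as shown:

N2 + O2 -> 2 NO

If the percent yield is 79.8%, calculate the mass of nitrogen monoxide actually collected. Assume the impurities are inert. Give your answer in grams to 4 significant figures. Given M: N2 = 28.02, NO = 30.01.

Pure N2 available = 441.2 g × 0.649 = 286.34 g.
n(N2) = 286.34 g / 28.02 g/mol = 10.219 mol.
From the equation the N2:NO mole ratio is 1:2, so n(NO) = 10.219 × 2/1 = 20.438 mol.
Mass of NO = 20.438 mol × 30.01 g/mol = 613.35 g.
Actual mass collected = 613.35 g × 0.798 = 489.45 g.

489.5 g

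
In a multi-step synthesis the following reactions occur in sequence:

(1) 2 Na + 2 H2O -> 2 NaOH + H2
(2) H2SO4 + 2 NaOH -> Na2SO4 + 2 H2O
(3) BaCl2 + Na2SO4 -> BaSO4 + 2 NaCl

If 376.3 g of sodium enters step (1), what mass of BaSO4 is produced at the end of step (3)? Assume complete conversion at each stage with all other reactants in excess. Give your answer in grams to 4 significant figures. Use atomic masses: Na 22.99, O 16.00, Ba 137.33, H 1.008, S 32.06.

M(Na) = 22.99 g/mol.
M(BaSO4) = 137.33 + 32.06 + 4(16.00) = 233.39 g/mol.
n(Na) = 376.3 / 22.99 = 16.368 mol.
Reaction (1): Na→NaOH ratio 2:2 ⇒ n(NaOH) = 16.368 mol.
Reaction (2): NaOH→Na2SO4 ratio 2:1 ⇒ n(Na2SO4) = 8.1840 mol.
Reaction (3): Na2SO4→BaSO4 ratio 1:1 ⇒ n(BaSO4) = 8.1840 mol.
Mass of BaSO4 = 8.1840 × 233.39 = 1910.1 g.

1910 g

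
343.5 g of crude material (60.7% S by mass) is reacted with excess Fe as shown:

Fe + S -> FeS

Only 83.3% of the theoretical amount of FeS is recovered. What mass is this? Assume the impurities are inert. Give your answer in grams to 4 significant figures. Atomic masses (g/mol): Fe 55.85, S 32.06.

476.3 g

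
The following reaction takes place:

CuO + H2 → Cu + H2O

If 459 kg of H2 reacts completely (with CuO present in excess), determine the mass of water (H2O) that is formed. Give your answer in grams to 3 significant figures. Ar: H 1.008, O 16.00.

M(H2) = 2(1.008) = 2.016 g/mol.
M(H2O) = 2(1.008) + 16.00 = 18.016 g/mol.
Convert: 459 kg = 459000 g.
n(H2) = 459000 g / 2.016 g/mol = 227700 mol.
From the equation the H2:H2O mole ratio is 1:1, so n(H2O) = 227700 × 1/1 = 227700 mol.
Mass of H2O = 227700 mol × 18.016 g/mol = 4.102 × 10^6 g.

4100000 g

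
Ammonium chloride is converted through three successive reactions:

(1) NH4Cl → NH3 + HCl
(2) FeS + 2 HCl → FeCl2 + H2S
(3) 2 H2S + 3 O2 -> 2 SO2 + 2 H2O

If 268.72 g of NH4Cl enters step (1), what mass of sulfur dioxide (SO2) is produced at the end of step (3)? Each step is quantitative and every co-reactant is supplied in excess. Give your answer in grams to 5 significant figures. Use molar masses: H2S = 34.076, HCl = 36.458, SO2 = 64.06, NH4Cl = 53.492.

160.90 g

n(NH4Cl) = 268.72 / 53.492 = 5.02355 mol.
Reaction (1): NH4Cl→HCl ratio 1:1 ⇒ n(HCl) = 5.02355 mol.
Reaction (2): HCl→H2S ratio 2:1 ⇒ n(H2S) = 2.51178 mol.
Reaction (3): H2S→SO2 ratio 2:2 ⇒ n(SO2) = 2.51178 mol.
Mass of SO2 = 2.51178 × 64.06 = 160.904 g.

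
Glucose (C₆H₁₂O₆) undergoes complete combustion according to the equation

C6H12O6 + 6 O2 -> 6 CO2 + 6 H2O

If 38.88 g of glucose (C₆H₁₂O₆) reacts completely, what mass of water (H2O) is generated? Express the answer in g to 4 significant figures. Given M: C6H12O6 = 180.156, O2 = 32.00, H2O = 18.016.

n(C6H12O6) = 38.880 g / 180.156 g/mol = 0.21581 mol.
From the equation the C6H12O6:H2O mole ratio is 1:6, so n(H2O) = 0.21581 × 6/1 = 1.2949 mol.
Mass of H2O = 1.2949 mol × 18.016 g/mol = 23.329 g.

23.33 g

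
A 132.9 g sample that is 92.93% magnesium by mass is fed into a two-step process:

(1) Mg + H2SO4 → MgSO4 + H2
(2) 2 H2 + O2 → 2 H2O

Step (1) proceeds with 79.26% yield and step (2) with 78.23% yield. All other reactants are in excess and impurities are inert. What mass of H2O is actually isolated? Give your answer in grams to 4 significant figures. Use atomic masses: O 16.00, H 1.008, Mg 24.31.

56.75 g

Pure Mg = 132.9 × 0.9293 = 123.50 g.
M(Mg) = 24.31 g/mol.
M(H2O) = 2(1.008) + 16.00 = 18.016 g/mol.
n(Mg) = 123.50 / 24.31 = 5.0804 mol.
Step 1 (Mg:H2 = 1:1): theoretical n(H2) = 5.0804 mol; at 79.26% yield, n(H2) = 4.0267 mol.
Step 2 (H2:H2O = 2:2): theoretical n(H2O) = 4.0267 mol, so theoretical mass = 4.0267 × 18.016 = 72.545 g.
At 78.23% yield, actual mass of H2O = 72.545 × 0.7823 = 56.752 g.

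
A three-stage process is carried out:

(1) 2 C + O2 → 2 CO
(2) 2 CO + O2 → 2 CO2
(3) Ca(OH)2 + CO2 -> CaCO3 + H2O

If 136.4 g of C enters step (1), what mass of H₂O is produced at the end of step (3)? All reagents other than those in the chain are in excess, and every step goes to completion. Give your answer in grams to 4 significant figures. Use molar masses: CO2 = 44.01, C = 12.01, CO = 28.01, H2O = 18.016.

204.6 g

n(C) = 136.4 / 12.01 = 11.357 mol.
Reaction (1): C→CO ratio 2:2 ⇒ n(CO) = 11.357 mol.
Reaction (2): CO→CO2 ratio 2:2 ⇒ n(CO2) = 11.357 mol.
Reaction (3): CO2→H2O ratio 1:1 ⇒ n(H2O) = 11.357 mol.
Mass of H2O = 11.357 × 18.016 = 204.61 g.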